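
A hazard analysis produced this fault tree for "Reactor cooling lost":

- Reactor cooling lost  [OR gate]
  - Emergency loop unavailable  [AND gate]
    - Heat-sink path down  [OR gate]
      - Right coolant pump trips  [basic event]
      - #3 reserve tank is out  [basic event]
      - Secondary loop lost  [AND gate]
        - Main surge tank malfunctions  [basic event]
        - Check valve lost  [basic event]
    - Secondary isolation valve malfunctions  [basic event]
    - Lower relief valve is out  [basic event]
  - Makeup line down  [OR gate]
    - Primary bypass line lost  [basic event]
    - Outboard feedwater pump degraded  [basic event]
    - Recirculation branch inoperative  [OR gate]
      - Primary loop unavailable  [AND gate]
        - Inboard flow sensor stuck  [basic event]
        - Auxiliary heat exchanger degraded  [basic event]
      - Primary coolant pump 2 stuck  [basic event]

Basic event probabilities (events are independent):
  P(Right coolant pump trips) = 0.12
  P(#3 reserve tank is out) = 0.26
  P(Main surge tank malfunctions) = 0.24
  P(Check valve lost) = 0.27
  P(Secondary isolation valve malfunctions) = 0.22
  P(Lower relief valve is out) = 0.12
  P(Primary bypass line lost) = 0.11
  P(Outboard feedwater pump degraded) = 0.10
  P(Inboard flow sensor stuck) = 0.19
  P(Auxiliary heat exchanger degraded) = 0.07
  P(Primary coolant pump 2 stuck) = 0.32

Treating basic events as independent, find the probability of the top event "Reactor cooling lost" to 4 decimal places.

0.4681

P(Secondary loop lost) [AND] = 0.24 × 0.27 = 0.064800
P(Heat-sink path down) [OR] = 1 − (1−0.12) × (1−0.26) × (1−0.064800) = 0.390998
P(Emergency loop unavailable) [AND] = 0.390998 × 0.22 × 0.12 = 0.010322
P(Primary loop unavailable) [AND] = 0.19 × 0.07 = 0.013300
P(Recirculation branch inoperative) [OR] = 1 − (1−0.013300) × (1−0.32) = 0.329044
P(Makeup line down) [OR] = 1 − (1−0.11) × (1−0.10) × (1−0.329044) = 0.462564
P(Reactor cooling lost) [OR] = 1 − (1−0.010322) × (1−0.462564) = 0.468111
Rounded to 4 decimal places: P(Reactor cooling lost) ≈ 0.4681.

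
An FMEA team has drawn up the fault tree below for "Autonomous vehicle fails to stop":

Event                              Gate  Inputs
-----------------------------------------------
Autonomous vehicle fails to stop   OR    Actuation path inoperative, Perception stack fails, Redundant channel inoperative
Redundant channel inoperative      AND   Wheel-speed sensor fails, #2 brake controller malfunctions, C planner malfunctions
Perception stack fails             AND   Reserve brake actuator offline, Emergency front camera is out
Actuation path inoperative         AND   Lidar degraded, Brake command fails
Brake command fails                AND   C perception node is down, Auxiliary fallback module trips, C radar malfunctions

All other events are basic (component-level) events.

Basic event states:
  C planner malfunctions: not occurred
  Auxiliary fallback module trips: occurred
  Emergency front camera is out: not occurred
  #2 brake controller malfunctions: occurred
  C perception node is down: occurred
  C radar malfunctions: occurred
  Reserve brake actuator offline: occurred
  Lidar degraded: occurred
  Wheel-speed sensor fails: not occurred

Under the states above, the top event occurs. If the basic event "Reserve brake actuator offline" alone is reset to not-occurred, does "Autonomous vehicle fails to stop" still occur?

Counterfactual: set "Reserve brake actuator offline" to not occurred.
Brake command fails [AND]: C perception node is down=occurs, Auxiliary fallback module trips=occurs, C radar malfunctions=occurs → all inputs occur → occurs.
Actuation path inoperative [AND]: Lidar degraded=occurs, Brake command fails=occurs → all inputs occur → occurs.
Perception stack fails [AND]: Reserve brake actuator offline=not, Emergency front camera is out=not → not all inputs occur → does not occur.
Redundant channel inoperative [AND]: Wheel-speed sensor fails=not, #2 brake controller malfunctions=occurs, C planner malfunctions=not → not all inputs occur → does not occur.
Autonomous vehicle fails to stop [OR]: Actuation path inoperative=occurs, Perception stack fails=not, Redundant channel inoperative=not → at least one input occurs → occurs.

Yes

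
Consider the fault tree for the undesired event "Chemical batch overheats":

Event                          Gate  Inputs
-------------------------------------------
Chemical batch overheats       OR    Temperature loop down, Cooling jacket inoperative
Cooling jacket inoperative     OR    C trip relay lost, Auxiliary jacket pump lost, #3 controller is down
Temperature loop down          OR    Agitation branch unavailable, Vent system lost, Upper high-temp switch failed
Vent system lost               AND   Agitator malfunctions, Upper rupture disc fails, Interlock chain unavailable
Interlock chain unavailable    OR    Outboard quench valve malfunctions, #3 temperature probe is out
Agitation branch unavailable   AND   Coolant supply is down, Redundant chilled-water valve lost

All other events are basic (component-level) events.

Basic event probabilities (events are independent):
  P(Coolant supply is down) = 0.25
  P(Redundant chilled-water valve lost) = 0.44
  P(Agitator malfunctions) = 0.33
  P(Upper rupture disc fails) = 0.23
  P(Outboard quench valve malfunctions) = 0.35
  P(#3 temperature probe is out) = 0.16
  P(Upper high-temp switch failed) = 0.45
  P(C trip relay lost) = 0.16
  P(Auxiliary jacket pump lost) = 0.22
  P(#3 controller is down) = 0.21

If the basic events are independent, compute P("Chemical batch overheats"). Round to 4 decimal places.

P(Agitation branch unavailable) [AND] = 0.25 × 0.44 = 0.110000
P(Interlock chain unavailable) [OR] = 1 − (1−0.35) × (1−0.16) = 0.454000
P(Vent system lost) [AND] = 0.33 × 0.23 × 0.454000 = 0.034459
P(Temperature loop down) [OR] = 1 − (1−0.110000) × (1−0.034459) × (1−0.45) = 0.527368
P(Cooling jacket inoperative) [OR] = 1 − (1−0.16) × (1−0.22) × (1−0.21) = 0.482392
P(Chemical batch overheats) [OR] = 1 − (1−0.527368) × (1−0.482392) = 0.755362
Rounded to 4 decimal places: P(Chemical batch overheats) ≈ 0.7554.

0.7554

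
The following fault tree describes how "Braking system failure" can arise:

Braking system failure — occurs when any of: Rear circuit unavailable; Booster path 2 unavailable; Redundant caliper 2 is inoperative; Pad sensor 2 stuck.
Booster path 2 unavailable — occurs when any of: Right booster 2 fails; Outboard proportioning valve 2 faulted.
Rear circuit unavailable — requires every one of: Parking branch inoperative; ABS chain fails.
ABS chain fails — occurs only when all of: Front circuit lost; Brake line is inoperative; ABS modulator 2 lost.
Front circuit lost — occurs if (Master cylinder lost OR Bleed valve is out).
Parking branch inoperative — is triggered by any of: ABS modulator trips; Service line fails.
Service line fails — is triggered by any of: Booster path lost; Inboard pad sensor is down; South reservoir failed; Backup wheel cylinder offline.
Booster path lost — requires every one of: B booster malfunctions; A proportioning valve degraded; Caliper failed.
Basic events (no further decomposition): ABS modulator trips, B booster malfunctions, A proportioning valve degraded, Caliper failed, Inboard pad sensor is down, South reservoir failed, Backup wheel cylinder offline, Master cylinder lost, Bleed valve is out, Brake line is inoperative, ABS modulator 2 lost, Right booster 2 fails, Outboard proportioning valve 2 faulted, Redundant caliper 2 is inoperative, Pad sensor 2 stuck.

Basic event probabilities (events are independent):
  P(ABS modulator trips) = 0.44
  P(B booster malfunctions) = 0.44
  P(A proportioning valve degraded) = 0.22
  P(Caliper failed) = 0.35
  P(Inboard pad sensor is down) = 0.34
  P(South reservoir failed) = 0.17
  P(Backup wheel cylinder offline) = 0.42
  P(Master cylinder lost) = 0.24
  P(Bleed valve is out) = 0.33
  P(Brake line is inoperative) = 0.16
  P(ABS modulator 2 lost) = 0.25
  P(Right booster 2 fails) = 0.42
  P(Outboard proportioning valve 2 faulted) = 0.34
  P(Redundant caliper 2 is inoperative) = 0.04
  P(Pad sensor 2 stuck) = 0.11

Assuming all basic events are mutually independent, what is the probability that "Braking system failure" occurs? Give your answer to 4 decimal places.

P(Booster path lost) [AND] = 0.44 × 0.22 × 0.35 = 0.033880
P(Service line fails) [OR] = 1 − (1−0.033880) × (1−0.34) × (1−0.17) × (1−0.42) = 0.693040
P(Parking branch inoperative) [OR] = 1 − (1−0.44) × (1−0.693040) = 0.828102
P(Front circuit lost) [OR] = 1 − (1−0.24) × (1−0.33) = 0.490800
P(ABS chain fails) [AND] = 0.490800 × 0.16 × 0.25 = 0.019632
P(Rear circuit unavailable) [AND] = 0.828102 × 0.019632 = 0.016257
P(Booster path 2 unavailable) [OR] = 1 − (1−0.42) × (1−0.34) = 0.617200
P(Braking system failure) [OR] = 1 − (1−0.016257) × (1−0.617200) × (1−0.04) × (1−0.11) = 0.678253
Rounded to 4 decimal places: P(Braking system failure) ≈ 0.6783.

0.6783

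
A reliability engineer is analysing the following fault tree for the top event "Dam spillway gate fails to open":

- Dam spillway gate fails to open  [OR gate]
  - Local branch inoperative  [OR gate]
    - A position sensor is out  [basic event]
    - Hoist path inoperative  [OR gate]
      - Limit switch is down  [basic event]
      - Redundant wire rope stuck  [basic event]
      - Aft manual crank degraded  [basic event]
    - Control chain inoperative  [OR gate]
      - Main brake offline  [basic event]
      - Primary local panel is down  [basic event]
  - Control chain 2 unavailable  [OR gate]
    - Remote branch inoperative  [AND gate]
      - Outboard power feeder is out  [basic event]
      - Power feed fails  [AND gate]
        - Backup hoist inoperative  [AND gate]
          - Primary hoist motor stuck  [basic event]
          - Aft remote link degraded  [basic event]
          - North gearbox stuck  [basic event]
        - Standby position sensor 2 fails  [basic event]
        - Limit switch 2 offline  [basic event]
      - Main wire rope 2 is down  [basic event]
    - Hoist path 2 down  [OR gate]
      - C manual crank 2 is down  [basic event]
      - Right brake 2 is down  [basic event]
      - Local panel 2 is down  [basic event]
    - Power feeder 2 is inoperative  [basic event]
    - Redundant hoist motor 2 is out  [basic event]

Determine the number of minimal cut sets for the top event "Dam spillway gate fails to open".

Hoist path inoperative [OR]: union of children's cut sets → 3 cut set(s).
Control chain inoperative [OR]: union of children's cut sets → 2 cut set(s).
Local branch inoperative [OR]: union of children's cut sets → 6 cut set(s).
Backup hoist inoperative [AND]: one cut set from each child combined → 1 × 1 × 1 = 1 cut set(s).
Power feed fails [AND]: one cut set from each child combined → 1 × 1 × 1 = 1 cut set(s).
Remote branch inoperative [AND]: one cut set from each child combined → 1 × 1 × 1 = 1 cut set(s).
Hoist path 2 down [OR]: union of children's cut sets → 3 cut set(s).
Control chain 2 unavailable [OR]: union of children's cut sets → 6 cut set(s).
Dam spillway gate fails to open [OR]: union of children's cut sets → 12 cut set(s).

12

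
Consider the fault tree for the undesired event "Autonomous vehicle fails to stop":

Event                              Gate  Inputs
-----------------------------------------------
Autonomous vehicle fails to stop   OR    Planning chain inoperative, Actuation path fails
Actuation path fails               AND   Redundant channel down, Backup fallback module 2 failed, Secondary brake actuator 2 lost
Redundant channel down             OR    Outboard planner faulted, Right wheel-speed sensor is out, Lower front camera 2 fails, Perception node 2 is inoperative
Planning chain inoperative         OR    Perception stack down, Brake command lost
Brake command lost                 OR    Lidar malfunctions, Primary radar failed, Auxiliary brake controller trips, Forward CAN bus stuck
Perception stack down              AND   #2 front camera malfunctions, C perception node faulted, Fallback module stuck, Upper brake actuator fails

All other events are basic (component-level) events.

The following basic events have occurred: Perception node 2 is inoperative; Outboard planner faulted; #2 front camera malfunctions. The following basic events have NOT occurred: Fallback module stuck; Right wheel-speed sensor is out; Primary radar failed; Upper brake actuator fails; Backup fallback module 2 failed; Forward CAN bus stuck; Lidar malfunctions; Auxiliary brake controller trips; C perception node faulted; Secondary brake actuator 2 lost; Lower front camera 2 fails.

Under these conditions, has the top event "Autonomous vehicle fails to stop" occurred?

Perception stack down [AND]: #2 front camera malfunctions=occurs, C perception node faulted=not, Fallback module stuck=not, Upper brake actuator fails=not → not all inputs occur → does not occur.
Brake command lost [OR]: Lidar malfunctions=not, Primary radar failed=not, Auxiliary brake controller trips=not, Forward CAN bus stuck=not → no input occurs → does not occur.
Planning chain inoperative [OR]: Perception stack down=not, Brake command lost=not → no input occurs → does not occur.
Redundant channel down [OR]: Outboard planner faulted=occurs, Right wheel-speed sensor is out=not, Lower front camera 2 fails=not, Perception node 2 is inoperative=occurs → at least one input occurs → occurs.
Actuation path fails [AND]: Redundant channel down=occurs, Backup fallback module 2 failed=not, Secondary brake actuator 2 lost=not → not all inputs occur → does not occur.
Autonomous vehicle fails to stop [OR]: Planning chain inoperative=not, Actuation path fails=not → no input occurs → does not occur.

No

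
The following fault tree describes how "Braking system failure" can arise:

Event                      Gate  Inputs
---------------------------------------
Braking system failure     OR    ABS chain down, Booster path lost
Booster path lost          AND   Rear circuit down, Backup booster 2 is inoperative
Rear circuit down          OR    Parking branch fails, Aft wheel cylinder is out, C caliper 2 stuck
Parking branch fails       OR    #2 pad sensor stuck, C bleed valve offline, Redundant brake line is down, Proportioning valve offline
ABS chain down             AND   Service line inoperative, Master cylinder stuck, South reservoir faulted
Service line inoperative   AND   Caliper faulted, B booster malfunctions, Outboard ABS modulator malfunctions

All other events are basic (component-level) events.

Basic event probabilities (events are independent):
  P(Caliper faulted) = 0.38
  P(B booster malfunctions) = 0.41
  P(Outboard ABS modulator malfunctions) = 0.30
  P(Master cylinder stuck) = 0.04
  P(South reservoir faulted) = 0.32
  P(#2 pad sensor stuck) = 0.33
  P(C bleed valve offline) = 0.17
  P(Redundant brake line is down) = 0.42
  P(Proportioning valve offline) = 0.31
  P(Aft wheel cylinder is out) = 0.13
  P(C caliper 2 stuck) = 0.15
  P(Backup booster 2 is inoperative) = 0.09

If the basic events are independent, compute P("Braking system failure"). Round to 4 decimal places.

P(Service line inoperative) [AND] = 0.38 × 0.41 × 0.30 = 0.046740
P(ABS chain down) [AND] = 0.046740 × 0.04 × 0.32 = 0.000598
P(Parking branch fails) [OR] = 1 − (1−0.33) × (1−0.17) × (1−0.42) × (1−0.31) = 0.777449
P(Rear circuit down) [OR] = 1 − (1−0.777449) × (1−0.13) × (1−0.15) = 0.835424
P(Booster path lost) [AND] = 0.835424 × 0.09 = 0.075188
P(Braking system failure) [OR] = 1 − (1−0.000598) × (1−0.075188) = 0.075741
Rounded to 4 decimal places: P(Braking system failure) ≈ 0.0757.

0.0757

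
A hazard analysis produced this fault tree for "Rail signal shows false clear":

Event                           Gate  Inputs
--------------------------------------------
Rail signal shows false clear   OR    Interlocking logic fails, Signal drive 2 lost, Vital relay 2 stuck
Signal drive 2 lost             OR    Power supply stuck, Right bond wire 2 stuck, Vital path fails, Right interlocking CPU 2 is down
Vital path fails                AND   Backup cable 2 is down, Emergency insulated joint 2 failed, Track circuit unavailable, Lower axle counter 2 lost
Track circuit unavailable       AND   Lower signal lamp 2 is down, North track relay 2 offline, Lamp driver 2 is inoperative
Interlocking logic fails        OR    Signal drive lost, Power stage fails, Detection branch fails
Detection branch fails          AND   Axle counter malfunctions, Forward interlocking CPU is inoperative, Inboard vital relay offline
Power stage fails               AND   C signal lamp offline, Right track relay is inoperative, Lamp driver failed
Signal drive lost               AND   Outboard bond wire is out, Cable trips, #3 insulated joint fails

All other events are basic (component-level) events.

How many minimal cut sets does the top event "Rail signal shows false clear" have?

Signal drive lost [AND]: one cut set from each child combined → 1 × 1 × 1 = 1 cut set(s).
Power stage fails [AND]: one cut set from each child combined → 1 × 1 × 1 = 1 cut set(s).
Detection branch fails [AND]: one cut set from each child combined → 1 × 1 × 1 = 1 cut set(s).
Interlocking logic fails [OR]: union of children's cut sets → 3 cut set(s).
Track circuit unavailable [AND]: one cut set from each child combined → 1 × 1 × 1 = 1 cut set(s).
Vital path fails [AND]: one cut set from each child combined → 1 × 1 × 1 × 1 = 1 cut set(s).
Signal drive 2 lost [OR]: union of children's cut sets → 4 cut set(s).
Rail signal shows false clear [OR]: union of children's cut sets → 8 cut set(s).
Minimal cut sets: {#3 insulated joint fails, Cable trips, Outboard bond wire is out}; {C signal lamp offline, Lamp driver failed, Right track relay is inoperative}; {Axle counter malfunctions, Forward interlocking CPU is inoperative, Inboard vital relay offline}; {Power supply stuck}; {Right bond wire 2 stuck}; {Backup cable 2 is down, Emergency insulated joint 2 failed, Lamp driver 2 is inoperative, Lower axle counter 2 lost, Lower signal lamp 2 is down, North track relay 2 offline}; {Right interlocking CPU 2 is down}; {Vital relay 2 stuck}.

8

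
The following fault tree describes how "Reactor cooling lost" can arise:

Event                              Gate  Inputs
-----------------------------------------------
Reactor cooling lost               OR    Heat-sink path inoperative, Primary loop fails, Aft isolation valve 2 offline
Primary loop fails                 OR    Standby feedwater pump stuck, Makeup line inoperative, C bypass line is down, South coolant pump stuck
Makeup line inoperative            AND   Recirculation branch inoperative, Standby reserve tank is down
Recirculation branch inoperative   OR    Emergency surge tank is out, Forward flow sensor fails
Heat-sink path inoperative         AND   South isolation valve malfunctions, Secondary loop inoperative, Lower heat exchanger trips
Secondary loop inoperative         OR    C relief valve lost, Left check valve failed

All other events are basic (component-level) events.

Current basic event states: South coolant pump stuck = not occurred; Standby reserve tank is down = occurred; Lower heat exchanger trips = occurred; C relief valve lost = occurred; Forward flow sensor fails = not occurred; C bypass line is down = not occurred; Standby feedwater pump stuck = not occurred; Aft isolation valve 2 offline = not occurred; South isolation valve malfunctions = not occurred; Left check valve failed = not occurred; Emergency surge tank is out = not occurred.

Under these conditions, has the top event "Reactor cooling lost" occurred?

No

Secondary loop inoperative [OR]: C relief valve lost=occurs, Left check valve failed=not → at least one input occurs → occurs.
Heat-sink path inoperative [AND]: South isolation valve malfunctions=not, Secondary loop inoperative=occurs, Lower heat exchanger trips=occurs → not all inputs occur → does not occur.
Recirculation branch inoperative [OR]: Emergency surge tank is out=not, Forward flow sensor fails=not → no input occurs → does not occur.
Makeup line inoperative [AND]: Recirculation branch inoperative=not, Standby reserve tank is down=occurs → not all inputs occur → does not occur.
Primary loop fails [OR]: Standby feedwater pump stuck=not, Makeup line inoperative=not, C bypass line is down=not, South coolant pump stuck=not → no input occurs → does not occur.
Reactor cooling lost [OR]: Heat-sink path inoperative=not, Primary loop fails=not, Aft isolation valve 2 offline=not → no input occurs → does not occur.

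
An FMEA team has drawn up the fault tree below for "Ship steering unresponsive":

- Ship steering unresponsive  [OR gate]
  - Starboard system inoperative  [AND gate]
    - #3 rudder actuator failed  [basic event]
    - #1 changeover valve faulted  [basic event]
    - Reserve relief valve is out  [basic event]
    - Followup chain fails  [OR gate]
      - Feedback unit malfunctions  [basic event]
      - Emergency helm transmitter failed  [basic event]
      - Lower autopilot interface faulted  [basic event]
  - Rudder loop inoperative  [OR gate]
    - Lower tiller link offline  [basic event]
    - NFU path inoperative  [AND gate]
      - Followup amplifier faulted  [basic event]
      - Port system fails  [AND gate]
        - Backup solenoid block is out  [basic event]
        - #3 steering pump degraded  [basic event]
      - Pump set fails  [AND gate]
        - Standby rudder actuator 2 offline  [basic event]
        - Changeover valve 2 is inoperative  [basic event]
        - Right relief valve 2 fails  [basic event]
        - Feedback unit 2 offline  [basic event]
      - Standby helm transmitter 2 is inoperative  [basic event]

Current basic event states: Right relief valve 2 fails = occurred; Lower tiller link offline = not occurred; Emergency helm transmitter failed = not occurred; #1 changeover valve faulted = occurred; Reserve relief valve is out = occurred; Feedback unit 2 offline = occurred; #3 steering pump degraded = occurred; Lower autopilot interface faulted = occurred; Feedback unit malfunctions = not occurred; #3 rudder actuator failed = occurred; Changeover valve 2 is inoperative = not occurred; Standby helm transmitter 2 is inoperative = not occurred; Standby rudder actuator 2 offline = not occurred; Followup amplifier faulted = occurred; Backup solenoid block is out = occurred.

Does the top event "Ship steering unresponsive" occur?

Followup chain fails [OR]: Feedback unit malfunctions=not, Emergency helm transmitter failed=not, Lower autopilot interface faulted=occurs → at least one input occurs → occurs.
Starboard system inoperative [AND]: #3 rudder actuator failed=occurs, #1 changeover valve faulted=occurs, Reserve relief valve is out=occurs, Followup chain fails=occurs → all inputs occur → occurs.
Port system fails [AND]: Backup solenoid block is out=occurs, #3 steering pump degraded=occurs → all inputs occur → occurs.
Pump set fails [AND]: Standby rudder actuator 2 offline=not, Changeover valve 2 is inoperative=not, Right relief valve 2 fails=occurs, Feedback unit 2 offline=occurs → not all inputs occur → does not occur.
NFU path inoperative [AND]: Followup amplifier faulted=occurs, Port system fails=occurs, Pump set fails=not, Standby helm transmitter 2 is inoperative=not → not all inputs occur → does not occur.
Rudder loop inoperative [OR]: Lower tiller link offline=not, NFU path inoperative=not → no input occurs → does not occur.
Ship steering unresponsive [OR]: Starboard system inoperative=occurs, Rudder loop inoperative=not → at least one input occurs → occurs.

Yes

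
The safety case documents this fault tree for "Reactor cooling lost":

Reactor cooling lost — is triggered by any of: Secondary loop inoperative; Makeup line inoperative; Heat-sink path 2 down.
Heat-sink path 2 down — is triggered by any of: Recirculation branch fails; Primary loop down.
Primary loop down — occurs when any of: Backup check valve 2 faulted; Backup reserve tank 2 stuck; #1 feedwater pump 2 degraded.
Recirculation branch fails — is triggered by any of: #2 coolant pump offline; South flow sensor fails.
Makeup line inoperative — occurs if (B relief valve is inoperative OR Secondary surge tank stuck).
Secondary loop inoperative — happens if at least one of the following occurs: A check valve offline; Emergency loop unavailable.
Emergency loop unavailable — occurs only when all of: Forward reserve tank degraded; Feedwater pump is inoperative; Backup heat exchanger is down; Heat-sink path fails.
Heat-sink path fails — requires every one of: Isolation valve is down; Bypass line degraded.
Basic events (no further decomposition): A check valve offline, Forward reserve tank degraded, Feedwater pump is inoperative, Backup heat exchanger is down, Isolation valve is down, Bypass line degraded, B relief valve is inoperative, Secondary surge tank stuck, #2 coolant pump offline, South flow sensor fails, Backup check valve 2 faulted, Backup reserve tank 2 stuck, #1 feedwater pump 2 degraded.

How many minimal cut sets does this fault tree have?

Heat-sink path fails [AND]: one cut set from each child combined → 1 × 1 = 1 cut set(s).
Emergency loop unavailable [AND]: one cut set from each child combined → 1 × 1 × 1 × 1 = 1 cut set(s).
Secondary loop inoperative [OR]: union of children's cut sets → 2 cut set(s).
Makeup line inoperative [OR]: union of children's cut sets → 2 cut set(s).
Recirculation branch fails [OR]: union of children's cut sets → 2 cut set(s).
Primary loop down [OR]: union of children's cut sets → 3 cut set(s).
Heat-sink path 2 down [OR]: union of children's cut sets → 5 cut set(s).
Reactor cooling lost [OR]: union of children's cut sets → 9 cut set(s).
Minimal cut sets: {A check valve offline}; {Backup heat exchanger is down, Bypass line degraded, Feedwater pump is inoperative, Forward reserve tank degraded, Isolation valve is down}; {B relief valve is inoperative}; {Secondary surge tank stuck}; {#2 coolant pump offline}; {South flow sensor fails}; {Backup check valve 2 faulted}; {Backup reserve tank 2 stuck}; {#1 feedwater pump 2 degraded}.

9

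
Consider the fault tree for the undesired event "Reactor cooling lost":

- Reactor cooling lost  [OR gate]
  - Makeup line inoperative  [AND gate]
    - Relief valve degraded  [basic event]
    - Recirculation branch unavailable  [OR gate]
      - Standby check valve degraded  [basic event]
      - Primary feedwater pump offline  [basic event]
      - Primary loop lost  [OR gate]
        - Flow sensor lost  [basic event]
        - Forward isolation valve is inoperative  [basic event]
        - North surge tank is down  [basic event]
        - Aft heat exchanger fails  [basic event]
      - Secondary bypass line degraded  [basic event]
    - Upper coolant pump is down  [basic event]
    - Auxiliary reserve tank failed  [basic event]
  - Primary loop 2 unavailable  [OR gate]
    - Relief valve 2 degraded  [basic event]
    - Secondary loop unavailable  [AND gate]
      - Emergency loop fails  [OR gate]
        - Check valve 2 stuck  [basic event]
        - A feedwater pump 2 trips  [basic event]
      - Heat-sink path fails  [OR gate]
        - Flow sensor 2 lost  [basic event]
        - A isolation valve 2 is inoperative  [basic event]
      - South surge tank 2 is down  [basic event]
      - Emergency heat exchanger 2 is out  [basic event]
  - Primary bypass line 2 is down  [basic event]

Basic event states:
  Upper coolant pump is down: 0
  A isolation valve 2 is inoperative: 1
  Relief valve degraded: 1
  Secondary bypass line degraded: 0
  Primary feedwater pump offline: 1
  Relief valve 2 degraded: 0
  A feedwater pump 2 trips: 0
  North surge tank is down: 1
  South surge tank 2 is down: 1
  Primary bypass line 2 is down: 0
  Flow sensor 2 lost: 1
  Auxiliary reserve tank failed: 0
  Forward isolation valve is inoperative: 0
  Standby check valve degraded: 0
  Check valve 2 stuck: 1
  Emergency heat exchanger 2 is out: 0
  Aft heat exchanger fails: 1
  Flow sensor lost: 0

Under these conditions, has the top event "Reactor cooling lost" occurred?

Primary loop lost [OR]: Flow sensor lost=not, Forward isolation valve is inoperative=not, North surge tank is down=occurs, Aft heat exchanger fails=occurs → at least one input occurs → occurs.
Recirculation branch unavailable [OR]: Standby check valve degraded=not, Primary feedwater pump offline=occurs, Primary loop lost=occurs, Secondary bypass line degraded=not → at least one input occurs → occurs.
Makeup line inoperative [AND]: Relief valve degraded=occurs, Recirculation branch unavailable=occurs, Upper coolant pump is down=not, Auxiliary reserve tank failed=not → not all inputs occur → does not occur.
Emergency loop fails [OR]: Check valve 2 stuck=occurs, A feedwater pump 2 trips=not → at least one input occurs → occurs.
Heat-sink path fails [OR]: Flow sensor 2 lost=occurs, A isolation valve 2 is inoperative=occurs → at least one input occurs → occurs.
Secondary loop unavailable [AND]: Emergency loop fails=occurs, Heat-sink path fails=occurs, South surge tank 2 is down=occurs, Emergency heat exchanger 2 is out=not → not all inputs occur → does not occur.
Primary loop 2 unavailable [OR]: Relief valve 2 degraded=not, Secondary loop unavailable=not → no input occurs → does not occur.
Reactor cooling lost [OR]: Makeup line inoperative=not, Primary loop 2 unavailable=not, Primary bypass line 2 is down=not → no input occurs → does not occur.

No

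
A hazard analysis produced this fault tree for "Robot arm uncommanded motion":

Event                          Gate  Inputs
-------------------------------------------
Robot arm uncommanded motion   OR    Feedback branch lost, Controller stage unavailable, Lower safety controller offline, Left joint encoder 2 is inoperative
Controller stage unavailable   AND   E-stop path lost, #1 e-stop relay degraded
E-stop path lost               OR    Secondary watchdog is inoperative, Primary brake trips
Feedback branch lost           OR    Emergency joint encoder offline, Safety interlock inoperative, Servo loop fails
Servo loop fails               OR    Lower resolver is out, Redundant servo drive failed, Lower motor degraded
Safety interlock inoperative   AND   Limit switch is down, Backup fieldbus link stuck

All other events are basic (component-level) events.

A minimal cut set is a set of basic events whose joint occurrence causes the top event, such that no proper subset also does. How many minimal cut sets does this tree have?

9

Safety interlock inoperative [AND]: one cut set from each child combined → 1 × 1 = 1 cut set(s).
Servo loop fails [OR]: union of children's cut sets → 3 cut set(s).
Feedback branch lost [OR]: union of children's cut sets → 5 cut set(s).
E-stop path lost [OR]: union of children's cut sets → 2 cut set(s).
Controller stage unavailable [AND]: one cut set from each child combined → 2 × 1 = 2 cut set(s).
Robot arm uncommanded motion [OR]: union of children's cut sets → 9 cut set(s).
Minimal cut sets: {Emergency joint encoder offline}; {Backup fieldbus link stuck, Limit switch is down}; {Lower resolver is out}; {Redundant servo drive failed}; {Lower motor degraded}; {#1 e-stop relay degraded, Secondary watchdog is inoperative}; {#1 e-stop relay degraded, Primary brake trips}; {Lower safety controller offline}; {Left joint encoder 2 is inoperative}.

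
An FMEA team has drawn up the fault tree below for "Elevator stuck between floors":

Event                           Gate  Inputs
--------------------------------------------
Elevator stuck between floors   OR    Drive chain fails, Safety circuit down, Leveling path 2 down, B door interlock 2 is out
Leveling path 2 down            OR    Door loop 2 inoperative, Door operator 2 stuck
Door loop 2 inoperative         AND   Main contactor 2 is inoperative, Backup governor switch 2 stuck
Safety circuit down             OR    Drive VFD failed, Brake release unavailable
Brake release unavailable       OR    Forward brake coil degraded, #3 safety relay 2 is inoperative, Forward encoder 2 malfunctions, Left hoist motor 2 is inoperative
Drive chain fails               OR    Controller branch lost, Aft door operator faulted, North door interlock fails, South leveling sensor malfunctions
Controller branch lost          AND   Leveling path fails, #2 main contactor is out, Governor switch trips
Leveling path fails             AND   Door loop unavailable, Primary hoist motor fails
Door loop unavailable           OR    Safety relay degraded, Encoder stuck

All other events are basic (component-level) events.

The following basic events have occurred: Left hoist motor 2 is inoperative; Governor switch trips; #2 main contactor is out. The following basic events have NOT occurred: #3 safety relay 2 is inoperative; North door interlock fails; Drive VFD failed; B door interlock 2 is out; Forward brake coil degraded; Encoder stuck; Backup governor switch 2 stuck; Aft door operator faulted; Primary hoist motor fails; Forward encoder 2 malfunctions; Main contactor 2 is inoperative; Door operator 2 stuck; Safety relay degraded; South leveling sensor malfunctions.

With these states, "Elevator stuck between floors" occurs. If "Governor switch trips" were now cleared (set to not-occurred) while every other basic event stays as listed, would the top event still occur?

Yes

Counterfactual: set "Governor switch trips" to not occurred.
Door loop unavailable [OR]: Safety relay degraded=not, Encoder stuck=not → no input occurs → does not occur.
Leveling path fails [AND]: Door loop unavailable=not, Primary hoist motor fails=not → not all inputs occur → does not occur.
Controller branch lost [AND]: Leveling path fails=not, #2 main contactor is out=occurs, Governor switch trips=not → not all inputs occur → does not occur.
Drive chain fails [OR]: Controller branch lost=not, Aft door operator faulted=not, North door interlock fails=not, South leveling sensor malfunctions=not → no input occurs → does not occur.
Brake release unavailable [OR]: Forward brake coil degraded=not, #3 safety relay 2 is inoperative=not, Forward encoder 2 malfunctions=not, Left hoist motor 2 is inoperative=occurs → at least one input occurs → occurs.
Safety circuit down [OR]: Drive VFD failed=not, Brake release unavailable=occurs → at least one input occurs → occurs.
Door loop 2 inoperative [AND]: Main contactor 2 is inoperative=not, Backup governor switch 2 stuck=not → not all inputs occur → does not occur.
Leveling path 2 down [OR]: Door loop 2 inoperative=not, Door operator 2 stuck=not → no input occurs → does not occur.
Elevator stuck between floors [OR]: Drive chain fails=not, Safety circuit down=occurs, Leveling path 2 down=not, B door interlock 2 is out=not → at least one input occurs → occurs.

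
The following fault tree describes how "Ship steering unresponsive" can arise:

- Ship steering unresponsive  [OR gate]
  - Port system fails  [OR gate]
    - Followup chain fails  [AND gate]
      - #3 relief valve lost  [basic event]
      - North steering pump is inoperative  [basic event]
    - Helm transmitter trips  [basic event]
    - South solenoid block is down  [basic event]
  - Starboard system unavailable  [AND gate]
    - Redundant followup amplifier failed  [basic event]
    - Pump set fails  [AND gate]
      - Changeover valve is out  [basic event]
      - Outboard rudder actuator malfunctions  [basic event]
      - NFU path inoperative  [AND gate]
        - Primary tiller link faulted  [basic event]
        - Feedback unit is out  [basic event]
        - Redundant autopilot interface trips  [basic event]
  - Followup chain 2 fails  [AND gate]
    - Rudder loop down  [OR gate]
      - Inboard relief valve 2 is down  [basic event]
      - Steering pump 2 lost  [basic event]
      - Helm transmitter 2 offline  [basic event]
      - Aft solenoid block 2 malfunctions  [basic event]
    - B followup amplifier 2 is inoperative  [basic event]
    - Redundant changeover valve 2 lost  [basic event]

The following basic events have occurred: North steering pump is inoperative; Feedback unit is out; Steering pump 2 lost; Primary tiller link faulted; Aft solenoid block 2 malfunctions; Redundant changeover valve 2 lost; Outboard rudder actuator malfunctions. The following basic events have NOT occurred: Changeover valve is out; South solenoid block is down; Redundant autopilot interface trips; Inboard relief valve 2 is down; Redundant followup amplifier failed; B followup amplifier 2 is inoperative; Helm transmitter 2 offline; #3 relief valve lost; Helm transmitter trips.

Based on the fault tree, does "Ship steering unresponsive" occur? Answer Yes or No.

Followup chain fails [AND]: #3 relief valve lost=not, North steering pump is inoperative=occurs → not all inputs occur → does not occur.
Port system fails [OR]: Followup chain fails=not, Helm transmitter trips=not, South solenoid block is down=not → no input occurs → does not occur.
NFU path inoperative [AND]: Primary tiller link faulted=occurs, Feedback unit is out=occurs, Redundant autopilot interface trips=not → not all inputs occur → does not occur.
Pump set fails [AND]: Changeover valve is out=not, Outboard rudder actuator malfunctions=occurs, NFU path inoperative=not → not all inputs occur → does not occur.
Starboard system unavailable [AND]: Redundant followup amplifier failed=not, Pump set fails=not → not all inputs occur → does not occur.
Rudder loop down [OR]: Inboard relief valve 2 is down=not, Steering pump 2 lost=occurs, Helm transmitter 2 offline=not, Aft solenoid block 2 malfunctions=occurs → at least one input occurs → occurs.
Followup chain 2 fails [AND]: Rudder loop down=occurs, B followup amplifier 2 is inoperative=not, Redundant changeover valve 2 lost=occurs → not all inputs occur → does not occur.
Ship steering unresponsive [OR]: Port system fails=not, Starboard system unavailable=not, Followup chain 2 fails=not → no input occurs → does not occur.

No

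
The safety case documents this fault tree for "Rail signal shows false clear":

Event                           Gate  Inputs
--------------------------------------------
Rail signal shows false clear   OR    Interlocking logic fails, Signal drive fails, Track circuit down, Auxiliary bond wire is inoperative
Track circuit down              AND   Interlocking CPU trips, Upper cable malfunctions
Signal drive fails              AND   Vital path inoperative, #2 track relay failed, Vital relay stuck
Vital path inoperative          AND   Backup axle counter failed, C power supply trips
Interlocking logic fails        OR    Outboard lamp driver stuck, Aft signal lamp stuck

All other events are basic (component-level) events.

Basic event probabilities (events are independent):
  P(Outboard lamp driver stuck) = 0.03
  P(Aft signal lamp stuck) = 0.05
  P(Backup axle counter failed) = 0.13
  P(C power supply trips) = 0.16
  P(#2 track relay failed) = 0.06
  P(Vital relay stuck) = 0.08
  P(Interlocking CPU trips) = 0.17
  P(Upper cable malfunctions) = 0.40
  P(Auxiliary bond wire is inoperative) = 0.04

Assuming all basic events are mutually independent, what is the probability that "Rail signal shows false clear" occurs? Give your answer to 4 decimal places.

0.1756

P(Interlocking logic fails) [OR] = 1 − (1−0.03) × (1−0.05) = 0.078500
P(Vital path inoperative) [AND] = 0.13 × 0.16 = 0.020800
P(Signal drive fails) [AND] = 0.020800 × 0.06 × 0.08 = 0.000100
P(Track circuit down) [AND] = 0.17 × 0.40 = 0.068000
P(Rail signal shows false clear) [OR] = 1 − (1−0.078500) × (1−0.000100) × (1−0.068000) × (1−0.04) = 0.175598
Rounded to 4 decimal places: P(Rail signal shows false clear) ≈ 0.1756.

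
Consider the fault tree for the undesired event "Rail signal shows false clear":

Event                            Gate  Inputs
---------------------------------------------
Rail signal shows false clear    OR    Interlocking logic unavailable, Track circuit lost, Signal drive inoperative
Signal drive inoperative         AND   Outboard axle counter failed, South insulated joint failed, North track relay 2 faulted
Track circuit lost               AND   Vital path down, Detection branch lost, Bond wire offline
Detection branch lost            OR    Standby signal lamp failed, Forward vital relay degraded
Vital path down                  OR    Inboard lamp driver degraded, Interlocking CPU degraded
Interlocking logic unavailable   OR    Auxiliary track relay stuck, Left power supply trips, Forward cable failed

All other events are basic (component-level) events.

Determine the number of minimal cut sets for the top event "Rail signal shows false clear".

Interlocking logic unavailable [OR]: union of children's cut sets → 3 cut set(s).
Vital path down [OR]: union of children's cut sets → 2 cut set(s).
Detection branch lost [OR]: union of children's cut sets → 2 cut set(s).
Track circuit lost [AND]: one cut set from each child combined → 2 × 2 × 1 = 4 cut set(s).
Signal drive inoperative [AND]: one cut set from each child combined → 1 × 1 × 1 = 1 cut set(s).
Rail signal shows false clear [OR]: union of children's cut sets → 8 cut set(s).
Minimal cut sets: {Auxiliary track relay stuck}; {Left power supply trips}; {Forward cable failed}; {Bond wire offline, Inboard lamp driver degraded, Standby signal lamp failed}; {Bond wire offline, Forward vital relay degraded, Inboard lamp driver degraded}; {Bond wire offline, Interlocking CPU degraded, Standby signal lamp failed}; {Bond wire offline, Forward vital relay degraded, Interlocking CPU degraded}; {North track relay 2 faulted, Outboard axle counter failed, South insulated joint failed}.

8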